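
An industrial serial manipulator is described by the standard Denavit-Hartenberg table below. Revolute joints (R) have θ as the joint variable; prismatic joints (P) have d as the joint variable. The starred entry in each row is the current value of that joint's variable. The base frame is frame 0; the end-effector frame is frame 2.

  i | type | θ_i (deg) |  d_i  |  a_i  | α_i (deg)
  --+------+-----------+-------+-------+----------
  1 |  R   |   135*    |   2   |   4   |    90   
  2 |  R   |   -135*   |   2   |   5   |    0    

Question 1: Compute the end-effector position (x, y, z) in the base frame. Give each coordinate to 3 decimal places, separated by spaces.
1.086 1.743 -1.536

after link 1: o_1 = (-2.8284, 2.8284, 2.0000)
after link 2: o_2 = (1.0858, 1.7426, -1.5355)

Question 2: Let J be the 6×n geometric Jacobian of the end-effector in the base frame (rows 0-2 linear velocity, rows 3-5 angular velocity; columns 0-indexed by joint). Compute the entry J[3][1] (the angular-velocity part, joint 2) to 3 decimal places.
axis z_1 = (0.7071,0.7071,0.0000); lever o_n−o_1 = (3.9142,-1.0858,-3.5355)
cross product → J_v[:, 1] = (-2.5000,2.5000,-3.5355)
J_ω[:, 1] = z_1
entry J[3][1] = 0.7071

0.707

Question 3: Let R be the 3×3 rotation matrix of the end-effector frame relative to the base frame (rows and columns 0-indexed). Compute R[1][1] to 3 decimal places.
0.500

End-effector y-axis (col 1 of R) = (-0.5000,0.5000,-0.7071)
R[1][1] = 0.5000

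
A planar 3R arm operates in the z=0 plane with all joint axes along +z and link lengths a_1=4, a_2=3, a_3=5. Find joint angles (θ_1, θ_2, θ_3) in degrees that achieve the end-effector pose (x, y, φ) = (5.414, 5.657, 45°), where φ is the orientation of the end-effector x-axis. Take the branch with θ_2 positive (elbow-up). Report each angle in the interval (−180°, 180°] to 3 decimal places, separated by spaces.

0.005 135.001 -90.006

wrist centre = target − a_3·(cos φ, sin φ) = (1.8785, 2.1215)
cos θ_2 = (8.0293−4²−3²)/(2·4·3) = -0.7071; θ_2 = 135.0006° (elbow-up)
β = atan2(2.1215,1.8785) = 48.4765°; ψ = atan2(2.1213,1.8787) = 48.4714°
θ_1 = β − ψ = 0.0051°
θ_3 = φ − θ_1 − θ_2 = -90.0058° (wrapped to (-180°,180°])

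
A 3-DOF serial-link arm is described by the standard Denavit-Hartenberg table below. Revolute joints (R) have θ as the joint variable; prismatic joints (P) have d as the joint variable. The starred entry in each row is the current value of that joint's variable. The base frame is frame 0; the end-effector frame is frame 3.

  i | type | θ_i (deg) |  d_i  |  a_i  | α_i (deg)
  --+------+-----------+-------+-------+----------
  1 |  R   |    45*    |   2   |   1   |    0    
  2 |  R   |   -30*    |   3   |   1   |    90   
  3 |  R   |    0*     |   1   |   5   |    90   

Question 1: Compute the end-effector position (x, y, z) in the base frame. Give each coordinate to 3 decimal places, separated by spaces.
6.761 1.294 5.000

after link 1: o_1 = (0.7071, 0.7071, 2.0000)
after link 2: o_2 = (1.6730, 0.9659, 5.0000)
after link 3: o_3 = (6.7615, 1.2941, 5.0000)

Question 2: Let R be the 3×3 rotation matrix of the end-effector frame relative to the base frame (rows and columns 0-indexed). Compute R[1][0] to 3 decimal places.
End-effector x-axis (col 0 of R) = (0.9659,0.2588,0.0000)
R[1][0] = 0.2588

0.259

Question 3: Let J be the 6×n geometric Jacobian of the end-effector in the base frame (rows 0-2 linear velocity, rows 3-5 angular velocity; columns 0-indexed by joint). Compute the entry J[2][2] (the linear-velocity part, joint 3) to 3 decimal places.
axis z_2 = (0.2588,-0.9659,0.0000); lever o_n−o_2 = (5.0884,0.3282,0.0000)
cross product → J_v[:, 2] = (-0.0000,0.0000,5.0000)
J_ω[:, 2] = z_2
entry J[2][2] = 5.0000

5.000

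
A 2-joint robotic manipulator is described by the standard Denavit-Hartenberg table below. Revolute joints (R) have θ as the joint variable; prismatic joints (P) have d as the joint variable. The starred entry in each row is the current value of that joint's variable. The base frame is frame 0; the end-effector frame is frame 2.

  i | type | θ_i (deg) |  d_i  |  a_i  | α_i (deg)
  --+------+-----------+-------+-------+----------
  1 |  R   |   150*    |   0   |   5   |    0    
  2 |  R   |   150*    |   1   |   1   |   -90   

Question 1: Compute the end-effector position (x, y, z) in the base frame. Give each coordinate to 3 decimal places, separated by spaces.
-3.830 1.634 1.000

after link 1: o_1 = (-4.3301, 2.5000, 0.0000)
after link 2: o_2 = (-3.8301, 1.6340, 1.0000)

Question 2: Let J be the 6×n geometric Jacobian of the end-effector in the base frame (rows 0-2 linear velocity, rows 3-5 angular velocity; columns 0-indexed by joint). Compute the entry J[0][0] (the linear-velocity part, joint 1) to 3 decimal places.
-1.634

axis z_0 = ẑ; lever o_n−o_0 = (-3.8301,1.6340,1.0000)
cross product → J_v[:, 0] = (-1.6340,-3.8301,0.0000)
J_ω[:, 0] = z_0
entry J[0][0] = -1.6340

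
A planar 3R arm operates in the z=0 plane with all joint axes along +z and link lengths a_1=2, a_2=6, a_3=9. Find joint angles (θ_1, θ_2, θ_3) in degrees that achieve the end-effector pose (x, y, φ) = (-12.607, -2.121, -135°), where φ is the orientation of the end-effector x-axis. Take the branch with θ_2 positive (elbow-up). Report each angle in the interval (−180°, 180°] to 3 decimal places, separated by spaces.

wrist centre = target − a_3·(cos φ, sin φ) = (-6.2430, 4.2430)
cos θ_2 = (56.9783−2²−6²)/(2·2·6) = 0.7074; θ_2 = 44.9740° (elbow-up)
β = atan2(4.2430,-6.2430) = 145.7988°; ψ = atan2(4.2407,6.2446) = 34.1806°
θ_1 = β − ψ = 111.6181°
θ_3 = φ − θ_1 − θ_2 = 68.4078° (wrapped to (-180°,180°])

111.618 44.974 68.408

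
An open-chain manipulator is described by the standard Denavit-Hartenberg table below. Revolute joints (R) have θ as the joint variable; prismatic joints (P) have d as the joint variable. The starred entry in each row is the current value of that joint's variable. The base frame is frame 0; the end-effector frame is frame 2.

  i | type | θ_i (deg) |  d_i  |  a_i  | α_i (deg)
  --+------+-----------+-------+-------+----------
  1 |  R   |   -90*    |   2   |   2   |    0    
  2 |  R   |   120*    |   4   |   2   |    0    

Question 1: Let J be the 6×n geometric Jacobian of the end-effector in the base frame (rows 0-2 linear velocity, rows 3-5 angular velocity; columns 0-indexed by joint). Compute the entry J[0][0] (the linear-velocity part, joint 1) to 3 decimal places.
1.000

axis z_0 = ẑ; lever o_n−o_0 = (1.7321,-1.0000,6.0000)
cross product → J_v[:, 0] = (1.0000,1.7321,-0.0000)
J_ω[:, 0] = z_0
entry J[0][0] = 1.0000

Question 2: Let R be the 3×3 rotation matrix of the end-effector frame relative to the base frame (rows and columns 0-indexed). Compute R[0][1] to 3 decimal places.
End-effector y-axis (col 1 of R) = (-0.5000,0.8660,0.0000)
R[0][1] = -0.5000

-0.500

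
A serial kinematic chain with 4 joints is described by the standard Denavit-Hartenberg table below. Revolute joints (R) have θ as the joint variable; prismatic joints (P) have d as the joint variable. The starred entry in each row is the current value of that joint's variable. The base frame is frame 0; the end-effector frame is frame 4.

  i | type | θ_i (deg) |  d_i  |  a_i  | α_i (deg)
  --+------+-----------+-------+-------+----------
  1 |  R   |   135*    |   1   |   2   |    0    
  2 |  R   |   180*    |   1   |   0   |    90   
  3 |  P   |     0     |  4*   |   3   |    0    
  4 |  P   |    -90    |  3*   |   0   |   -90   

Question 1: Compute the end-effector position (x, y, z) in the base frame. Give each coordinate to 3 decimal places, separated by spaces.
-4.243 -5.657 2.000

after link 1: o_1 = (-1.4142, 1.4142, 1.0000)
after link 2: o_2 = (-1.4142, 1.4142, 2.0000)
after link 3: o_3 = (-2.1213, -3.5355, 2.0000)
after link 4: o_4 = (-4.2426, -5.6569, 2.0000)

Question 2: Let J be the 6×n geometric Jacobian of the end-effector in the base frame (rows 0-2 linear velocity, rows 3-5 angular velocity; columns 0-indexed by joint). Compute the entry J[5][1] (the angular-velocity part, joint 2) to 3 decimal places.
axis z_1 = (0.0000,0.0000,1.0000); lever o_n−o_1 = (-2.8284,-7.0711,1.0000)
cross product → J_v[:, 1] = (7.0711,-2.8284,0.0000)
J_ω[:, 1] = z_1
entry J[5][1] = 1.0000

1.000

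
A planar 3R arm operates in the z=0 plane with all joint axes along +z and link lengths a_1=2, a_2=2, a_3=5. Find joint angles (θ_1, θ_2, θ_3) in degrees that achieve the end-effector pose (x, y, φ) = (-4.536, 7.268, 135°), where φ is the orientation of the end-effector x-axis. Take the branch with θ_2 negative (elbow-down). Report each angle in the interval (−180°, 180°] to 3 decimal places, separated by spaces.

wrist centre = target − a_3·(cos φ, sin φ) = (-1.0005, 3.7325)
cos θ_2 = (14.9322−2²−2²)/(2·2·2) = 0.8665; θ_2 = -29.9422° (elbow-down)
β = atan2(3.7325,-1.0005) = 105.0051°; ψ = atan2(-0.9983,3.7331) = -14.9711°
θ_1 = β − ψ = 119.9762°
θ_3 = φ − θ_1 − θ_2 = 44.9660° (wrapped to (-180°,180°])

119.976 -29.942 44.966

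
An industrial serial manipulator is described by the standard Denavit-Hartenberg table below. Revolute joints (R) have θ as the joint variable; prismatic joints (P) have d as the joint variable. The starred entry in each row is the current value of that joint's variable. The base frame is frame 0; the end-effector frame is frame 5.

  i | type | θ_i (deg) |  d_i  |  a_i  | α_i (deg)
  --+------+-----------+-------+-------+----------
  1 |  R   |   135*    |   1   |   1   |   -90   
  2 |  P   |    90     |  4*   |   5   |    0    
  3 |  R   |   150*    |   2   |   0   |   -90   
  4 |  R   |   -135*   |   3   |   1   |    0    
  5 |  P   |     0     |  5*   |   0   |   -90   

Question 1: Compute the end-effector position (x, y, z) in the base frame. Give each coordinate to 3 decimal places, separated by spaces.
after link 1: o_1 = (-0.7071, 0.7071, 1.0000)
after link 2: o_2 = (-3.5355, -2.1213, -4.0000)
after link 3: o_3 = (-4.9497, -3.5355, -4.0000)
after link 4: o_4 = (-7.5369, -1.9484, -3.1124)
after link 5: o_5 = (-10.5987, 1.1134, -0.6124)

-10.599 1.113 -0.612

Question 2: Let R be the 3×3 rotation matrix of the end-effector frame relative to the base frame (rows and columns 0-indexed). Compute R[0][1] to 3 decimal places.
End-effector y-axis (col 1 of R) = (0.6124,-0.6124,-0.5000)
R[0][1] = 0.6124

0.612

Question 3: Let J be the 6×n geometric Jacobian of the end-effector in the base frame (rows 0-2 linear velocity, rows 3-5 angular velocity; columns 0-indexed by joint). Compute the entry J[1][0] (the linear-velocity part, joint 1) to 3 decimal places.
axis z_0 = ẑ; lever o_n−o_0 = (-10.5987,1.1134,-0.6124)
cross product → J_v[:, 0] = (-1.1134,-10.5987,0.0000)
J_ω[:, 0] = z_0
entry J[1][0] = -10.5987

-10.599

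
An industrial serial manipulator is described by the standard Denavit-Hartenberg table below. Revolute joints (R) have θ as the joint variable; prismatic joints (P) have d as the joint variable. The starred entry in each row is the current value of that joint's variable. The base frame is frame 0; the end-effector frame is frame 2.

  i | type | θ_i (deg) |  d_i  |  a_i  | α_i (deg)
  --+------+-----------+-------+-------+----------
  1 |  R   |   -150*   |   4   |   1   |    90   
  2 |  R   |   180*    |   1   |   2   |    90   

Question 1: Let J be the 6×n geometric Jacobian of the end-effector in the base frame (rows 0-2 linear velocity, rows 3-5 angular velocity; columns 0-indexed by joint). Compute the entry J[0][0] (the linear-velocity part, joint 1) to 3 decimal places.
-1.366

axis z_0 = ẑ; lever o_n−o_0 = (0.3660,1.3660,4.0000)
cross product → J_v[:, 0] = (-1.3660,0.3660,0.0000)
J_ω[:, 0] = z_0
entry J[0][0] = -1.3660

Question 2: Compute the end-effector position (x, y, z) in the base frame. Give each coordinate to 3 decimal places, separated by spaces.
after link 1: o_1 = (-0.8660, -0.5000, 4.0000)
after link 2: o_2 = (0.3660, 1.3660, 4.0000)

0.366 1.366 4.000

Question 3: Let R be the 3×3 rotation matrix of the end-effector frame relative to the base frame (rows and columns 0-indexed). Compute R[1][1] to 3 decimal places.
End-effector y-axis (col 1 of R) = (-0.5000,0.8660,0.0000)
R[1][1] = 0.8660

0.866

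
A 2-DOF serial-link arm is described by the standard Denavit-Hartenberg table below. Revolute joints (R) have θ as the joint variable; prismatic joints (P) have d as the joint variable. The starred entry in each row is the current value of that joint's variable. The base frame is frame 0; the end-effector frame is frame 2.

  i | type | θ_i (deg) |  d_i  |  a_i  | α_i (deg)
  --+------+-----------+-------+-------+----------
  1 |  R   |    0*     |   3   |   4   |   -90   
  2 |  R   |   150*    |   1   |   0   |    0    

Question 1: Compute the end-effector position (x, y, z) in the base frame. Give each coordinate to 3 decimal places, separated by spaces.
4.000 1.000 3.000

after link 1: o_1 = (4.0000, 0.0000, 3.0000)
after link 2: o_2 = (4.0000, 1.0000, 3.0000)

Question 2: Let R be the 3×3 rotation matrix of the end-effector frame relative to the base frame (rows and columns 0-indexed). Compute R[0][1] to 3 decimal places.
-0.500

End-effector y-axis (col 1 of R) = (-0.5000,-0.0000,0.8660)
R[0][1] = -0.5000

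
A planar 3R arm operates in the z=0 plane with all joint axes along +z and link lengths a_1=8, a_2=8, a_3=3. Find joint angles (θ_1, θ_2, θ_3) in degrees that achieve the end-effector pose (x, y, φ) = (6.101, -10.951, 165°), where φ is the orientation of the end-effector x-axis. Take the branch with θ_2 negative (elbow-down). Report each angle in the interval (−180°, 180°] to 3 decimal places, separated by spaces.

-30.001 -44.999 -120.000

wrist centre = target − a_3·(cos φ, sin φ) = (8.9988, -11.7275)
cos θ_2 = (218.5112−8²−8²)/(2·8·8) = 0.7071; θ_2 = -44.9990° (elbow-down)
β = atan2(-11.7275,8.9988) = -52.5001°; ψ = atan2(-5.6568,13.6570) = -22.4995°
θ_1 = β − ψ = -30.0006°
θ_3 = φ − θ_1 − θ_2 = -120.0004° (wrapped to (-180°,180°])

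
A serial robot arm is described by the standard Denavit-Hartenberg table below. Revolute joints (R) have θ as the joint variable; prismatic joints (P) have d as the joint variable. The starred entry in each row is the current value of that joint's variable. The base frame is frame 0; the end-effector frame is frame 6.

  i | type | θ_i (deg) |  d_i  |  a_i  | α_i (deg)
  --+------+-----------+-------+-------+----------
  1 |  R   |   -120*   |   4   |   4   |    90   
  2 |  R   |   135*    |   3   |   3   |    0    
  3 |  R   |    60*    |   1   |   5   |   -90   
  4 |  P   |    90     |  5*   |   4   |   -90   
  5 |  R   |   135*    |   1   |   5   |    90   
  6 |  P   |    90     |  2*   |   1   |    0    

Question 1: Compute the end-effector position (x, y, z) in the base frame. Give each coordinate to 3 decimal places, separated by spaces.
-1.334 1.932 5.296

after link 1: o_1 = (-2.0000, -3.4641, 4.0000)
after link 2: o_2 = (-3.5374, -0.1270, 6.1213)
after link 3: o_3 = (-1.9886, 4.5556, 4.8272)
after link 4: o_4 = (0.8284, 1.4349, -0.0024)
after link 5: o_5 = (-2.2589, 3.1586, 3.6715)
after link 6: o_6 = (-1.3341, 1.9320, 5.2963)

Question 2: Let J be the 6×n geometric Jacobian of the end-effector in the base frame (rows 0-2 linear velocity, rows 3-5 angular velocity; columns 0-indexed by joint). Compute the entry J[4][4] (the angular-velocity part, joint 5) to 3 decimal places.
axis z_4 = (-0.4830,-0.8365,0.2588); lever o_n−o_4 = (-2.1625,0.4971,5.2987)
cross product → J_v[:, 4] = (-4.5611,1.9994,-2.0490)
J_ω[:, 4] = z_4
entry J[4][4] = -0.8365

-0.837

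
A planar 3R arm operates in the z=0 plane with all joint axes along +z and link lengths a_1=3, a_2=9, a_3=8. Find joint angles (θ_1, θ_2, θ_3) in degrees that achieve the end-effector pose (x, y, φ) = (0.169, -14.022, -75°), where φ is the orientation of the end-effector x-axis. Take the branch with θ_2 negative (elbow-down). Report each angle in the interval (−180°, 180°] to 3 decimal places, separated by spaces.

29.995 -149.993 44.998

wrist centre = target − a_3·(cos φ, sin φ) = (-1.9016, -6.2946)
cos θ_2 = (43.2378−3²−9²)/(2·3·9) = -0.8660; θ_2 = -149.9933° (elbow-down)
β = atan2(-6.2946,-1.9016) = -106.8092°; ψ = atan2(-4.5009,-4.7937) = -136.8042°
θ_1 = β − ψ = 29.9950°
θ_3 = φ − θ_1 − θ_2 = 44.9982° (wrapped to (-180°,180°])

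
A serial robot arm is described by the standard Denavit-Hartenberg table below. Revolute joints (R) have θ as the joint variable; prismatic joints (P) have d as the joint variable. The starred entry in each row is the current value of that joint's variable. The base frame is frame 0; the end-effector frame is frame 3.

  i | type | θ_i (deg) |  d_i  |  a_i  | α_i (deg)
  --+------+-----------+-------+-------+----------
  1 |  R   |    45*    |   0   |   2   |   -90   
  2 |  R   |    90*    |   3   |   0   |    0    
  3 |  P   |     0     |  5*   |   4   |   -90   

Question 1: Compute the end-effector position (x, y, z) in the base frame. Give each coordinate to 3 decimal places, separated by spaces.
-4.243 7.071 -4.000

after link 1: o_1 = (1.4142, 1.4142, 0.0000)
after link 2: o_2 = (-0.7071, 3.5355, 0.0000)
after link 3: o_3 = (-4.2426, 7.0711, -4.0000)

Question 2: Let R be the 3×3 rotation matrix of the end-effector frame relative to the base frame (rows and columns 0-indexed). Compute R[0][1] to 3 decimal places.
0.707

End-effector y-axis (col 1 of R) = (0.7071,-0.7071,-0.0000)
R[0][1] = 0.7071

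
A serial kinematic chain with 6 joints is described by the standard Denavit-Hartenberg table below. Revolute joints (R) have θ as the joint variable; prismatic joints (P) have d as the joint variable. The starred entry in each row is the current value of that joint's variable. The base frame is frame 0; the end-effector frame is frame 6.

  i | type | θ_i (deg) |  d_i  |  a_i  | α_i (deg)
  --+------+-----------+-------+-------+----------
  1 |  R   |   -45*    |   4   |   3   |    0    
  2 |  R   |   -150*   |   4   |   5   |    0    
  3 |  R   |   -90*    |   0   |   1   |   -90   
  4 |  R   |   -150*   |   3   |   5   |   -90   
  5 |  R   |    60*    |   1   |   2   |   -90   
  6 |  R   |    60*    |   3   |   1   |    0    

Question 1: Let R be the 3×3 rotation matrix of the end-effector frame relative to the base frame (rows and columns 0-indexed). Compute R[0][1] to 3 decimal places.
End-effector y-axis (col 1 of R) = (-0.6921,0.3149,-0.6495)
R[0][1] = -0.6921

-0.692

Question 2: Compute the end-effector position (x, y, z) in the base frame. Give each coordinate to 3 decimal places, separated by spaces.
after link 1: o_1 = (2.1213, -2.1213, 4.0000)
after link 2: o_2 = (-2.7083, -0.8272, 8.0000)
after link 3: o_3 = (-2.4495, 0.1387, 8.0000)
after link 4: o_4 = (-6.4680, -3.2674, 10.5000)
after link 5: o_5 = (-4.8897, -4.0693, 11.8660)
after link 6: o_6 = (-2.6083, -3.0236, 9.9420)

-2.608 -3.024 9.942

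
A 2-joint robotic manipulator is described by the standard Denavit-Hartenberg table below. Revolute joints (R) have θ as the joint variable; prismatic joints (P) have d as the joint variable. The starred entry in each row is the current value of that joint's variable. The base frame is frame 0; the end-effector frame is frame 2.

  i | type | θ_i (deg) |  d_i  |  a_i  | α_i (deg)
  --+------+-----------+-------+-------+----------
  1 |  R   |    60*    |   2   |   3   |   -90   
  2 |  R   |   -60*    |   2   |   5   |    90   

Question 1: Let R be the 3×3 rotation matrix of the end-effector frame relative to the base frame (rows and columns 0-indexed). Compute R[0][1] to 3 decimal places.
-0.866

End-effector y-axis (col 1 of R) = (-0.8660,0.5000,0.0000)
R[0][1] = -0.8660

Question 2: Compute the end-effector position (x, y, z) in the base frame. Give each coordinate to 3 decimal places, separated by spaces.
after link 1: o_1 = (1.5000, 2.5981, 2.0000)
after link 2: o_2 = (1.0179, 5.7631, 6.3301)

1.018 5.763 6.330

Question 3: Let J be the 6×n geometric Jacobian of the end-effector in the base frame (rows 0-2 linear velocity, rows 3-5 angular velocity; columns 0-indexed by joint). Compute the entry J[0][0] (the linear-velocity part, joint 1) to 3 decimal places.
-5.763

axis z_0 = ẑ; lever o_n−o_0 = (1.0179,5.7631,6.3301)
cross product → J_v[:, 0] = (-5.7631,1.0179,0.0000)
J_ω[:, 0] = z_0
entry J[0][0] = -5.7631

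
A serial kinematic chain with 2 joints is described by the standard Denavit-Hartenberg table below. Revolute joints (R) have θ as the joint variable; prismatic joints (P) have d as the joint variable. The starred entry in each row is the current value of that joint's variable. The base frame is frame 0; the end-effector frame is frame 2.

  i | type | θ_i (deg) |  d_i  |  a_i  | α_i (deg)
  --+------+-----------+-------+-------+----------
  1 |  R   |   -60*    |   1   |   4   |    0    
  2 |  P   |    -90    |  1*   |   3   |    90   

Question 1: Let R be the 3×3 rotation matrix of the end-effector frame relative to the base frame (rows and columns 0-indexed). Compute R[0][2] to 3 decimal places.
-0.500

End-effector z-axis (col 2 of R) = (-0.5000,0.8660,0.0000)
R[0][2] = -0.5000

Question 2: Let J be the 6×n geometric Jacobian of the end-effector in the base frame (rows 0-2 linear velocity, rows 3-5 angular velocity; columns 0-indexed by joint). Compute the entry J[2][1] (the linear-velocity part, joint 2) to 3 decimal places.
prismatic axis z_1 = (0.0000,0.0000,1.0000)
J_v[:, 1] = z_1; J_ω[:, 1] = (0,0,0)
entry J[2][1] = 1.0000

1.000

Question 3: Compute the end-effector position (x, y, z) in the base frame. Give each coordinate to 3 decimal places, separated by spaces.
-0.598 -4.964 2.000

after link 1: o_1 = (2.0000, -3.4641, 1.0000)
after link 2: o_2 = (-0.5981, -4.9641, 2.0000)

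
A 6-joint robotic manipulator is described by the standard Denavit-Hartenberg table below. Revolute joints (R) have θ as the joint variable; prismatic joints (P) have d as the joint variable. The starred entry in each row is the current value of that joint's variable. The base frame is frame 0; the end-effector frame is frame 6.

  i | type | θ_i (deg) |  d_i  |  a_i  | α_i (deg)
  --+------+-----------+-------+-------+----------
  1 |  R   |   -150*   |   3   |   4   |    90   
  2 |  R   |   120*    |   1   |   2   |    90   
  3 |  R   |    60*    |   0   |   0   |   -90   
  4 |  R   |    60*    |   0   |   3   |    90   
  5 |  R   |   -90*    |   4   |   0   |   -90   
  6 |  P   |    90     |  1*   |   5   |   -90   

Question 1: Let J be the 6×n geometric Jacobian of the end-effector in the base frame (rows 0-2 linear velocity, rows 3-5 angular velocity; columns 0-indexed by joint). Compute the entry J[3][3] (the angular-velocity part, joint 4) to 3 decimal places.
axis z_3 = (-0.6250,0.2165,-0.7500); lever o_n−o_3 = (2.7276,2.7087,-1.4910)
cross product → J_v[:, 3] = (1.7087,-2.9776,-2.2835)
J_ω[:, 3] = z_3
entry J[3][3] = -0.6250

-0.625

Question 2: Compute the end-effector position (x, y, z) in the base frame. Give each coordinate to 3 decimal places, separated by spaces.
-0.371 2.075 3.241

after link 1: o_1 = (-3.4641, -2.0000, 3.0000)
after link 2: o_2 = (-3.0981, -0.6340, 4.7321)
after link 3: o_3 = (-3.0981, -0.6340, 4.7321)
after link 4: o_4 = (-1.4743, 1.8035, 4.0825)
after link 5: o_5 = (-3.7243, 3.9686, 6.5825)
after link 6: o_6 = (-0.3705, 2.0748, 3.2410)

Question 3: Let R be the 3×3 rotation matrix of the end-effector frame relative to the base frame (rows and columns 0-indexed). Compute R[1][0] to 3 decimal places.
End-effector x-axis (col 0 of R) = (0.5625,-0.5413,-0.6250)
R[1][0] = -0.5413

-0.541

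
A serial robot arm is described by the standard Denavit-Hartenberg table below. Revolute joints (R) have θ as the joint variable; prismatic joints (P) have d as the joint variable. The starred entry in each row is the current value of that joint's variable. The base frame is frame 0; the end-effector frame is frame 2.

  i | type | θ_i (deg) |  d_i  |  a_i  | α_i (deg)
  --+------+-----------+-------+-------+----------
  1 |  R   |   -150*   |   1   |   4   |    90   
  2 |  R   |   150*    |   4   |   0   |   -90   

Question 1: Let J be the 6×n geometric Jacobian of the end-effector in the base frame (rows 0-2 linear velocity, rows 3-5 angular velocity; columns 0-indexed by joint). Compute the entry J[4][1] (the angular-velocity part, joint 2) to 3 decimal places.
axis z_1 = (-0.5000,0.8660,0.0000); lever o_n−o_1 = (-2.0000,3.4641,0.0000)
cross product → J_v[:, 1] = (-0.0000,-0.0000,-0.0000)
J_ω[:, 1] = z_1
entry J[4][1] = 0.8660

0.866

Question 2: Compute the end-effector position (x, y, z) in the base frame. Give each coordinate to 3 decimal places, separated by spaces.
-5.464 1.464 1.000

after link 1: o_1 = (-3.4641, -2.0000, 1.0000)
after link 2: o_2 = (-5.4641, 1.4641, 1.0000)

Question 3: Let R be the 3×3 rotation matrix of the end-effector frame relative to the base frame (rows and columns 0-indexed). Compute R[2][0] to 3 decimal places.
0.500

End-effector x-axis (col 0 of R) = (0.7500,0.4330,0.5000)
R[2][0] = 0.5000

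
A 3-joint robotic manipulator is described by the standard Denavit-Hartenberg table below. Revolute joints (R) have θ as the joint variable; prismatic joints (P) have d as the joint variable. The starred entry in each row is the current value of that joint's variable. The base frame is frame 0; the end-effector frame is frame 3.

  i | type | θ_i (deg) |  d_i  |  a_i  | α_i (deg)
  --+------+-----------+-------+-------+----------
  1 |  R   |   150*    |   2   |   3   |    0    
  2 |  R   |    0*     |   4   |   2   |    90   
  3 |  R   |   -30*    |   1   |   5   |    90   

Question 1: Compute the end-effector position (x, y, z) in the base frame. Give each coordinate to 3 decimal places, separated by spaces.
-7.580 5.531 3.500

after link 1: o_1 = (-2.5981, 1.5000, 2.0000)
after link 2: o_2 = (-4.3301, 2.5000, 6.0000)
after link 3: o_3 = (-7.5801, 5.5311, 3.5000)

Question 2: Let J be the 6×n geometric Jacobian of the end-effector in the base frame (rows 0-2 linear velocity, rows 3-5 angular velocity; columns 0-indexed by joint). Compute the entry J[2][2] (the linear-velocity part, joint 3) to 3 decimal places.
4.330

axis z_2 = (0.5000,0.8660,0.0000); lever o_n−o_2 = (-3.2500,3.0311,-2.5000)
cross product → J_v[:, 2] = (-2.1651,1.2500,4.3301)
J_ω[:, 2] = z_2
entry J[2][2] = 4.3301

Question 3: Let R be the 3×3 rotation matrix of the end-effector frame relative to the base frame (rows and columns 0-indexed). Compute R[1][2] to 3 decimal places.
-0.250

End-effector z-axis (col 2 of R) = (0.4330,-0.2500,-0.8660)
R[1][2] = -0.2500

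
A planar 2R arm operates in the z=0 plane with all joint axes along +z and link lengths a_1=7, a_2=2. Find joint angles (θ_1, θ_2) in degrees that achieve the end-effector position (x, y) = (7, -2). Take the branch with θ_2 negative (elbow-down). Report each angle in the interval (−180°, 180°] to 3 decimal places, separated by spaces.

0.000 -90.000

cos θ_2 = (53.0000−7²−2²)/(2·7·2) = 0.0000; θ_2 = -90.0000° (elbow-down)
β = atan2(-2.0000,7.0000) = -15.9454°; ψ = atan2(-2.0000,7.0000) = -15.9454°
θ_1 = β − ψ = 0.0000°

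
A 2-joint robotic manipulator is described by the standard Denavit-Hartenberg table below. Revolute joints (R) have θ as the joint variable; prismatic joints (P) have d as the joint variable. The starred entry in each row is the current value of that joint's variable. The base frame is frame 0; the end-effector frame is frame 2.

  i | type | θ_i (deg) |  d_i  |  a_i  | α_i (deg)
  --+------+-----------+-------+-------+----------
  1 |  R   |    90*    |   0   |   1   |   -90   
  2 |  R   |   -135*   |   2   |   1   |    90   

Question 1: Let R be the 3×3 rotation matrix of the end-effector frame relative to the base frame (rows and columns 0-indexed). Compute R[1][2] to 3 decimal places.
End-effector z-axis (col 2 of R) = (-0.0000,-0.7071,-0.7071)
R[1][2] = -0.7071

-0.707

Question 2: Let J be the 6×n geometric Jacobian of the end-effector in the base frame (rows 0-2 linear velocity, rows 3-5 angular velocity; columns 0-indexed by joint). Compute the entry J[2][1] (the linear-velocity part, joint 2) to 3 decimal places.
0.707

axis z_1 = (-1.0000,0.0000,0.0000); lever o_n−o_1 = (-2.0000,-0.7071,0.7071)
cross product → J_v[:, 1] = (0.0000,0.7071,0.7071)
J_ω[:, 1] = z_1
entry J[2][1] = 0.7071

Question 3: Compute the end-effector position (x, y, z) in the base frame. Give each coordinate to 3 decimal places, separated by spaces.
after link 1: o_1 = (0.0000, 1.0000, 0.0000)
after link 2: o_2 = (-2.0000, 0.2929, 0.7071)

-2.000 0.293 0.707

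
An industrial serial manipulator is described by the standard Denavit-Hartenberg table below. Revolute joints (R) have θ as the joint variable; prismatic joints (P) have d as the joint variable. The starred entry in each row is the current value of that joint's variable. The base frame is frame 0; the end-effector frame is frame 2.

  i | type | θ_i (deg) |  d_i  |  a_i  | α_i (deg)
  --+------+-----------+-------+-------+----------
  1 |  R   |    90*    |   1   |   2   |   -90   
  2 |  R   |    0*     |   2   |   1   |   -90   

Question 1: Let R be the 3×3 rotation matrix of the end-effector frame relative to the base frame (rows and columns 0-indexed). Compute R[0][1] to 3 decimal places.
End-effector y-axis (col 1 of R) = (1.0000,-0.0000,-0.0000)
R[0][1] = 1.0000

1.000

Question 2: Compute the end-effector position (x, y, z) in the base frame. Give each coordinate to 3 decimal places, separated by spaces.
-2.000 3.000 1.000

after link 1: o_1 = (0.0000, 2.0000, 1.0000)
after link 2: o_2 = (-2.0000, 3.0000, 1.0000)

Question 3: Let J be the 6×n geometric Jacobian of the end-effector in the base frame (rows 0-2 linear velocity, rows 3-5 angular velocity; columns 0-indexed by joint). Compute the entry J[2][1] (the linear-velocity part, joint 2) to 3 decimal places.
-1.000

axis z_1 = (-1.0000,0.0000,0.0000); lever o_n−o_1 = (-2.0000,1.0000,0.0000)
cross product → J_v[:, 1] = (-0.0000,0.0000,-1.0000)
J_ω[:, 1] = z_1
entry J[2][1] = -1.0000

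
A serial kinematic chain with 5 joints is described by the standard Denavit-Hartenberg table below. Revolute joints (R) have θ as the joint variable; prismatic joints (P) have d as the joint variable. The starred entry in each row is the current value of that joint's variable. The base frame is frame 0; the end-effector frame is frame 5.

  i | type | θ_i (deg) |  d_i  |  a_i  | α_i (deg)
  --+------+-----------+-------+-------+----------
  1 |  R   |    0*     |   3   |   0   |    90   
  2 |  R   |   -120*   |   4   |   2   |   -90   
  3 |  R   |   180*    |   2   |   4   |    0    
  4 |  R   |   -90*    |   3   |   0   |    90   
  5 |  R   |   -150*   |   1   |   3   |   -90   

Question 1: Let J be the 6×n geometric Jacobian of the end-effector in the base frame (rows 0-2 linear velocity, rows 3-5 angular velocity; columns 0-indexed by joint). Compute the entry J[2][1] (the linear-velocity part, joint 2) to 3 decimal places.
3.531

axis z_1 = (0.0000,-1.0000,0.0000); lever o_n−o_1 = (3.5311,-6.5981,-0.8840)
cross product → J_v[:, 1] = (0.8840,0.0000,3.5311)
J_ω[:, 1] = z_1
entry J[2][1] = 3.5311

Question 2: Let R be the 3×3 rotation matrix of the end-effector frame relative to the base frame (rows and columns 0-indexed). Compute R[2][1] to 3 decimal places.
End-effector y-axis (col 1 of R) = (0.5000,0.0000,0.8660)
R[2][1] = 0.8660

0.866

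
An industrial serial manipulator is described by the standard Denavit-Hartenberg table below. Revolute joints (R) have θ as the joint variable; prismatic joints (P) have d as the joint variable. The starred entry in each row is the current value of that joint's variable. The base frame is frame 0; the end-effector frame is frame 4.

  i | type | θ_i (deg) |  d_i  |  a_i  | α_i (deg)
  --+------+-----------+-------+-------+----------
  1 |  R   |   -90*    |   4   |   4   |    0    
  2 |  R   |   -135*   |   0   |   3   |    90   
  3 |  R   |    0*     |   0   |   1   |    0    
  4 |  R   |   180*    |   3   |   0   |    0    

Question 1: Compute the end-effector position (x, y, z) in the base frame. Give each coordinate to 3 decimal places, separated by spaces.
after link 1: o_1 = (0.0000, -4.0000, 4.0000)
after link 2: o_2 = (-2.1213, -1.8787, 4.0000)
after link 3: o_3 = (-2.8284, -1.1716, 4.0000)
after link 4: o_4 = (-0.7071, 0.9497, 4.0000)

-0.707 0.950 4.000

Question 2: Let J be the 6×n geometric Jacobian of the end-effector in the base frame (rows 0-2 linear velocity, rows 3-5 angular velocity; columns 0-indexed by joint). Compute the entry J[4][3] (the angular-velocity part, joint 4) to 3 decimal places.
0.707

axis z_3 = (0.7071,0.7071,0.0000); lever o_n−o_3 = (2.1213,2.1213,0.0000)
cross product → J_v[:, 3] = (-0.0000,0.0000,0.0000)
J_ω[:, 3] = z_3
entry J[4][3] = 0.7071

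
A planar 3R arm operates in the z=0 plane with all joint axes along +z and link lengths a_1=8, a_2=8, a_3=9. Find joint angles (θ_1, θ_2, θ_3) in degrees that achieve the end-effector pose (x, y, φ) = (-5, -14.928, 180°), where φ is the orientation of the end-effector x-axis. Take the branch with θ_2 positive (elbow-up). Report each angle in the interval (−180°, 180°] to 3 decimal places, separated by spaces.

wrist centre = target − a_3·(cos φ, sin φ) = (4.0000, -14.9280)
cos θ_2 = (238.8452−8²−8²)/(2·8·8) = 0.8660; θ_2 = 30.0054° (elbow-up)
β = atan2(-14.9280,4.0000) = -74.9998°; ψ = atan2(4.0007,14.9278) = 15.0027°
θ_1 = β − ψ = -90.0025°
θ_3 = φ − θ_1 − θ_2 = -120.0029° (wrapped to (-180°,180°])

-90.003 30.005 -120.003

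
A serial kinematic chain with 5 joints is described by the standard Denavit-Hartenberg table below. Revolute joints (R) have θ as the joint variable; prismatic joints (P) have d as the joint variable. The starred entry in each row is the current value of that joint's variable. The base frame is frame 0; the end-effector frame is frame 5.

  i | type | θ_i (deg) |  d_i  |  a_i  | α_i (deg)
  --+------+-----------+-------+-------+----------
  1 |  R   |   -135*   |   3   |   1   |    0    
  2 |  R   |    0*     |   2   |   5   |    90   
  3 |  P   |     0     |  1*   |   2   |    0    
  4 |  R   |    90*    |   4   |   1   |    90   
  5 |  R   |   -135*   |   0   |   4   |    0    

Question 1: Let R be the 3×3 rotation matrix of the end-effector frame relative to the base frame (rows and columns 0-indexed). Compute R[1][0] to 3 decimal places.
End-effector x-axis (col 0 of R) = (0.5000,-0.5000,-0.7071)
R[1][0] = -0.5000

-0.500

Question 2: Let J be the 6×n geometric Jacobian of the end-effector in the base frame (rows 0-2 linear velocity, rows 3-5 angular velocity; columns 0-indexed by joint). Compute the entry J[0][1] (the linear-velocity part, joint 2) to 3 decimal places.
axis z_1 = (0.0000,0.0000,1.0000); lever o_n−o_1 = (-6.4853,-3.4142,0.1716)
cross product → J_v[:, 1] = (3.4142,-6.4853,0.0000)
J_ω[:, 1] = z_1
entry J[0][1] = 3.4142

3.414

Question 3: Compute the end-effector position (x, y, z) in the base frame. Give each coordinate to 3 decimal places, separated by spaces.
-7.192 -4.121 3.172

after link 1: o_1 = (-0.7071, -0.7071, 3.0000)
after link 2: o_2 = (-4.2426, -4.2426, 5.0000)
after link 3: o_3 = (-6.3640, -4.9497, 5.0000)
after link 4: o_4 = (-9.1924, -2.1213, 6.0000)
after link 5: o_5 = (-7.1924, -4.1213, 3.1716)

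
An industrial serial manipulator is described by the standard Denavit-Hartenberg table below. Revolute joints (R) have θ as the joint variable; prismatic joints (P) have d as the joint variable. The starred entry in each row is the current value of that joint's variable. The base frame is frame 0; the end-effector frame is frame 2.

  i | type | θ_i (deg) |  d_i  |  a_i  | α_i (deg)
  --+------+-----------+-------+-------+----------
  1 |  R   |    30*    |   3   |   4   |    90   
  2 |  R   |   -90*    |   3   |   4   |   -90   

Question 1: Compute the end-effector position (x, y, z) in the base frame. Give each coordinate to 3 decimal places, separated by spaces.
4.964 -0.598 -1.000

after link 1: o_1 = (3.4641, 2.0000, 3.0000)
after link 2: o_2 = (4.9641, -0.5981, -1.0000)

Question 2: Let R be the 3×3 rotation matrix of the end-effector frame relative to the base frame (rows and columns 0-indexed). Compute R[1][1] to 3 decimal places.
0.866

End-effector y-axis (col 1 of R) = (-0.5000,0.8660,-0.0000)
R[1][1] = 0.8660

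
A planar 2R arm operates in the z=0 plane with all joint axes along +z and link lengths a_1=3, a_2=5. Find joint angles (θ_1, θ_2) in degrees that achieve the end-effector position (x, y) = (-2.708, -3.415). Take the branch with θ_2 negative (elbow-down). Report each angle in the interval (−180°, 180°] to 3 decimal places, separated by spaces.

cos θ_2 = (18.9955−3²−5²)/(2·3·5) = -0.5002; θ_2 = -120.0099° (elbow-down)
β = atan2(-3.4150,-2.7080) = -128.4134°; ψ = atan2(-4.3297,0.4992) = -83.4224°
θ_1 = β − ψ = -44.9910°

-44.991 -120.010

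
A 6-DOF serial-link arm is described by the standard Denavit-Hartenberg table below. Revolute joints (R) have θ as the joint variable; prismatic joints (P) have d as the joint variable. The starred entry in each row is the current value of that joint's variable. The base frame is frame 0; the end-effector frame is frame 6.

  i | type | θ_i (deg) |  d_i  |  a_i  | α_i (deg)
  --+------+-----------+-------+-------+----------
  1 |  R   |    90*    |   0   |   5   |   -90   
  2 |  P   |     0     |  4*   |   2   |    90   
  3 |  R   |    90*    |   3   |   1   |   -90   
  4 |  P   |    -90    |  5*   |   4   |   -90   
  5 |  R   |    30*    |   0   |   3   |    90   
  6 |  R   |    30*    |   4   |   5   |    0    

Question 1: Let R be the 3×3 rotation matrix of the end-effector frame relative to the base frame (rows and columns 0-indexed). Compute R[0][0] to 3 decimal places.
-0.500

End-effector x-axis (col 0 of R) = (-0.5000,0.4330,0.7500)
R[0][0] = -0.5000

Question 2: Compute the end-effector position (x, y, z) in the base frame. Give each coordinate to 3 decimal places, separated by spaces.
-7.500 2.201 15.348

after link 1: o_1 = (0.0000, 5.0000, 0.0000)
after link 2: o_2 = (-4.0000, 7.0000, 0.0000)
after link 3: o_3 = (-5.0000, 7.0000, 3.0000)
after link 4: o_4 = (-5.0000, 2.0000, 7.0000)
after link 5: o_5 = (-5.0000, 3.5000, 9.5981)
after link 6: o_6 = (-7.5000, 2.2010, 15.3481)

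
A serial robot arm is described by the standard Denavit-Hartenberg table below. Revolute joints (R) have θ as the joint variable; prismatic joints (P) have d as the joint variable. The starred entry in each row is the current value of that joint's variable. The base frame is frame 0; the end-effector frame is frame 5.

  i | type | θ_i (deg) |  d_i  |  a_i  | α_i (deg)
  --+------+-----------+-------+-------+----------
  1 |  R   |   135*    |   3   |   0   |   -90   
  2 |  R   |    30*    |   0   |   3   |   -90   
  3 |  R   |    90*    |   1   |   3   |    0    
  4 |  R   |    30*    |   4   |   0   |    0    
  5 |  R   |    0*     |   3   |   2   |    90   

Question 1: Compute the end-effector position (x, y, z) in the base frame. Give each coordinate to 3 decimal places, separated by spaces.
after link 1: o_1 = (0.0000, 0.0000, 3.0000)
after link 2: o_2 = (-1.8371, 1.8371, 1.5000)
after link 3: o_3 = (0.6378, 3.6049, 0.6340)
after link 4: o_4 = (2.0520, 2.1907, -2.8301)
after link 5: o_5 = (4.9497, 1.7424, -4.9282)

4.950 1.742 -4.928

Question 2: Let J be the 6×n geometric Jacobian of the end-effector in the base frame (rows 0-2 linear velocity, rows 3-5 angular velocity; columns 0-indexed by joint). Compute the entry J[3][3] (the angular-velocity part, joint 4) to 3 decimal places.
axis z_3 = (0.3536,-0.3536,-0.8660); lever o_n−o_3 = (4.3120,-1.8625,-5.5622)
cross product → J_v[:, 3] = (0.3536,-1.7678,0.8660)
J_ω[:, 3] = z_3
entry J[3][3] = 0.3536

0.354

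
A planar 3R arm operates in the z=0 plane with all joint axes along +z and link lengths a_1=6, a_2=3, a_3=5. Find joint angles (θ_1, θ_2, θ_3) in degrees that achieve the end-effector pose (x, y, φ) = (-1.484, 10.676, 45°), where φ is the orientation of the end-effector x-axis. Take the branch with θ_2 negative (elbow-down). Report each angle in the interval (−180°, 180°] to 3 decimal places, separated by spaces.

wrist centre = target − a_3·(cos φ, sin φ) = (-5.0195, 7.1405)
cos θ_2 = (76.1820−6²−3²)/(2·6·3) = 0.8662; θ_2 = -29.9839° (elbow-down)
β = atan2(7.1405,-5.0195) = 125.1061°; ψ = atan2(-1.4993,8.5985) = -9.8909°
θ_1 = β − ψ = 134.9970°
θ_3 = φ − θ_1 − θ_2 = -60.0131° (wrapped to (-180°,180°])

134.997 -29.984 -60.013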